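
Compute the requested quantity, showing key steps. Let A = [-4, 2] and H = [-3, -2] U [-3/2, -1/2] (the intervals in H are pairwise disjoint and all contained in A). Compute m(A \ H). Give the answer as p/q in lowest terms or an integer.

The ambient interval has length m(A) = 2 - (-4) = 6.
Since the holes are disjoint and sit inside A, by finite additivity
  m(H) = sum_i (b_i - a_i), and m(A \ H) = m(A) - m(H).
Computing the hole measures:
  m(H_1) = -2 - (-3) = 1.
  m(H_2) = -1/2 - (-3/2) = 1.
Summed: m(H) = 1 + 1 = 2.
So m(A \ H) = 6 - 2 = 4.

4


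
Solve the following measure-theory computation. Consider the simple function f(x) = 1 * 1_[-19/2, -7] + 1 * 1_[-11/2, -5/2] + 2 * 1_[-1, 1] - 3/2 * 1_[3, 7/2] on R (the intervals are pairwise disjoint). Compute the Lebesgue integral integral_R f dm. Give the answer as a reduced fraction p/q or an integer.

For a simple function f = sum_i c_i * 1_{A_i} with disjoint A_i,
  integral f dm = sum_i c_i * m(A_i).
Lengths of the A_i:
  m(A_1) = -7 - (-19/2) = 5/2.
  m(A_2) = -5/2 - (-11/2) = 3.
  m(A_3) = 1 - (-1) = 2.
  m(A_4) = 7/2 - 3 = 1/2.
Contributions c_i * m(A_i):
  (1) * (5/2) = 5/2.
  (1) * (3) = 3.
  (2) * (2) = 4.
  (-3/2) * (1/2) = -3/4.
Total: 5/2 + 3 + 4 - 3/4 = 35/4.

35/4


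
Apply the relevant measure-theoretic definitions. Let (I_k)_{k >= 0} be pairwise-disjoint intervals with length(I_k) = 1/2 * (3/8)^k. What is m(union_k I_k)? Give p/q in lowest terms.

By countable additivity of the Lebesgue measure on pairwise disjoint measurable sets,
  m(union_{k >= 0} I_k) = sum_{k >= 0} m(I_k) = sum_{k >= 0} a * r^k,
  with a = 1/2 and r = 3/8.
Since 0 < r = 3/8 < 1, the geometric series converges:
  sum_{k >= 0} a * r^k = a / (1 - r).
  = 1/2 / (1 - 3/8)
  = 1/2 / (5/8)
  = 4/5.

4/5


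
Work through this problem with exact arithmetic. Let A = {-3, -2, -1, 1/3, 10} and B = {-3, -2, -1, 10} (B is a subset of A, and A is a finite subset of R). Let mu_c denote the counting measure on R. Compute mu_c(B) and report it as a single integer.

Counting measure assigns mu_c(E) = |E| (number of elements) when E is finite.
B has 4 element(s), so mu_c(B) = 4.

4


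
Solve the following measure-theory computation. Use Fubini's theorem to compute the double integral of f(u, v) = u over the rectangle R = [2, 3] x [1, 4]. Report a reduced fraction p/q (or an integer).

f(u, v) is a tensor product of a function of u and a function of v, and both factors are bounded continuous (hence Lebesgue integrable) on the rectangle, so Fubini's theorem applies:
  integral_R f d(m x m) = (integral_a1^b1 u du) * (integral_a2^b2 1 dv).
Inner integral in u: integral_{2}^{3} u du = (3^2 - 2^2)/2
  = 5/2.
Inner integral in v: integral_{1}^{4} 1 dv = (4^1 - 1^1)/1
  = 3.
Product: (5/2) * (3) = 15/2.

15/2


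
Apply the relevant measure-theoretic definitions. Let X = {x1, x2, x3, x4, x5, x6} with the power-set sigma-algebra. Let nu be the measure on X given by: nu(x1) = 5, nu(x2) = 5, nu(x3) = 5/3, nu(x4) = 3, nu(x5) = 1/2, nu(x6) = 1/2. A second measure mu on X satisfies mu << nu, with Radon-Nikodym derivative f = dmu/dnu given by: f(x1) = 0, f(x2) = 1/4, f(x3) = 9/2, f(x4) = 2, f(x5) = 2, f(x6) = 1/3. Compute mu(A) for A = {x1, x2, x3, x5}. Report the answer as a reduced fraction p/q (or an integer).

By the defining property of the Radon-Nikodym derivative, for every measurable set A,
  mu(A) = integral_A f dnu.
Since nu is a discrete measure concentrated on the atoms of X, the integral over A reduces to the sum
  mu(A) = sum_{x in A} f(x) * nu({x}).
Computing each term:
  x1: f(x1) * nu(x1) = 0 * 5 = 0.
  x2: f(x2) * nu(x2) = 1/4 * 5 = 5/4.
  x3: f(x3) * nu(x3) = 9/2 * 5/3 = 15/2.
  x5: f(x5) * nu(x5) = 2 * 1/2 = 1.
Summing: mu(A) = 0 + 5/4 + 15/2 + 1 = 39/4.

39/4


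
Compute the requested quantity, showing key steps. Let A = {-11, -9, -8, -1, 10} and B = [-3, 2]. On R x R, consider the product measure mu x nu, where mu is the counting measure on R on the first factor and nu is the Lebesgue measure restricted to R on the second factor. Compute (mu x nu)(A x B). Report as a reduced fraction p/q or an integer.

For a measurable rectangle A x B, the product measure satisfies
  (mu x nu)(A x B) = mu(A) * nu(B).
  mu(A) = 5.
  nu(B) = 5.
  (mu x nu)(A x B) = 5 * 5 = 25.

25


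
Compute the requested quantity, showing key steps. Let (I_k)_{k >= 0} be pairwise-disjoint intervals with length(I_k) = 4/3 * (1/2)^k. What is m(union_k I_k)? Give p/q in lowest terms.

By countable additivity of the Lebesgue measure on pairwise disjoint measurable sets,
  m(union_{k >= 0} I_k) = sum_{k >= 0} m(I_k) = sum_{k >= 0} a * r^k,
  with a = 4/3 and r = 1/2.
Since 0 < r = 1/2 < 1, the geometric series converges:
  sum_{k >= 0} a * r^k = a / (1 - r).
  = 4/3 / (1 - 1/2)
  = 4/3 / (1/2)
  = 8/3.

8/3


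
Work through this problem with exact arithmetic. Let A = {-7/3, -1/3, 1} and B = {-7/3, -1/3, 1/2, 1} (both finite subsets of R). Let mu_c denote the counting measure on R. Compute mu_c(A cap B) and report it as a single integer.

Counting measure on a finite set equals cardinality. mu_c(A cap B) = |A cap B| (elements appearing in both).
Enumerating the elements of A that also lie in B gives 3 element(s).
So mu_c(A cap B) = 3.

3


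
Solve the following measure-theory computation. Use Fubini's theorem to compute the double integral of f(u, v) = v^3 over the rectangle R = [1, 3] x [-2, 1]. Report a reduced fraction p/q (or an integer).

f(u, v) is a tensor product of a function of u and a function of v, and both factors are bounded continuous (hence Lebesgue integrable) on the rectangle, so Fubini's theorem applies:
  integral_R f d(m x m) = (integral_a1^b1 1 du) * (integral_a2^b2 v^3 dv).
Inner integral in u: integral_{1}^{3} 1 du = (3^1 - 1^1)/1
  = 2.
Inner integral in v: integral_{-2}^{1} v^3 dv = (1^4 - (-2)^4)/4
  = -15/4.
Product: (2) * (-15/4) = -15/2.

-15/2


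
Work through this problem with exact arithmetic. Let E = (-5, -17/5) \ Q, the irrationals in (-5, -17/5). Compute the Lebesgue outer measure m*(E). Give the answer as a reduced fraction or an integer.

The interval I = (-5, -17/5) has m(I) = -17/5 - (-5) = 8/5 (endpoints are measure-zero, so open/closed/half-open agree). Write I = (I cap Q) u (I \ Q). The rationals in I are countable, so m*(I cap Q) = 0 (cover each rational by intervals whose total length is arbitrarily small). By countable subadditivity m*(I) <= m*(I cap Q) + m*(I \ Q), hence m*(I \ Q) >= m(I) = 8/5. The reverse inequality m*(I \ Q) <= m*(I) = 8/5 is trivial since (I \ Q) is a subset of I. Therefore m*(I \ Q) = 8/5.

8/5


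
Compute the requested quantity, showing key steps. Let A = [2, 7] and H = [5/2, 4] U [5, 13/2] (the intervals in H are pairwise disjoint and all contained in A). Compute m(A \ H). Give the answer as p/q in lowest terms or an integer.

The ambient interval has length m(A) = 7 - 2 = 5.
Since the holes are disjoint and sit inside A, by finite additivity
  m(H) = sum_i (b_i - a_i), and m(A \ H) = m(A) - m(H).
Computing the hole measures:
  m(H_1) = 4 - 5/2 = 3/2.
  m(H_2) = 13/2 - 5 = 3/2.
Summed: m(H) = 3/2 + 3/2 = 3.
So m(A \ H) = 5 - 3 = 2.

2


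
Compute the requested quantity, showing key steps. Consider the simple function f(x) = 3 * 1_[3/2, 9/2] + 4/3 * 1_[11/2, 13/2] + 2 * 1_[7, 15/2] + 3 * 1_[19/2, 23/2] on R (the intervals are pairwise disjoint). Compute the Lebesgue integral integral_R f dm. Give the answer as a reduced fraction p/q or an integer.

For a simple function f = sum_i c_i * 1_{A_i} with disjoint A_i,
  integral f dm = sum_i c_i * m(A_i).
Lengths of the A_i:
  m(A_1) = 9/2 - 3/2 = 3.
  m(A_2) = 13/2 - 11/2 = 1.
  m(A_3) = 15/2 - 7 = 1/2.
  m(A_4) = 23/2 - 19/2 = 2.
Contributions c_i * m(A_i):
  (3) * (3) = 9.
  (4/3) * (1) = 4/3.
  (2) * (1/2) = 1.
  (3) * (2) = 6.
Total: 9 + 4/3 + 1 + 6 = 52/3.

52/3


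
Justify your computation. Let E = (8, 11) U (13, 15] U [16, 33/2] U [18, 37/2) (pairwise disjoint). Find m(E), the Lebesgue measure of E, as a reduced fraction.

For pairwise disjoint intervals, m(union_i I_i) = sum_i m(I_i),
and m is invariant under swapping open/closed endpoints (single points have measure 0).
So m(E) = sum_i (b_i - a_i).
  I_1 has length 11 - 8 = 3.
  I_2 has length 15 - 13 = 2.
  I_3 has length 33/2 - 16 = 1/2.
  I_4 has length 37/2 - 18 = 1/2.
Summing:
  m(E) = 3 + 2 + 1/2 + 1/2 = 6.

6


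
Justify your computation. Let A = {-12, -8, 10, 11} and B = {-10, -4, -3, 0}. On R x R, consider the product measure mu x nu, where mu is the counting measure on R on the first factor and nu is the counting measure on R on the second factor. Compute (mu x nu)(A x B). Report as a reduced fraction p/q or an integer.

For a measurable rectangle A x B, the product measure satisfies
  (mu x nu)(A x B) = mu(A) * nu(B).
  mu(A) = 4.
  nu(B) = 4.
  (mu x nu)(A x B) = 4 * 4 = 16.

16


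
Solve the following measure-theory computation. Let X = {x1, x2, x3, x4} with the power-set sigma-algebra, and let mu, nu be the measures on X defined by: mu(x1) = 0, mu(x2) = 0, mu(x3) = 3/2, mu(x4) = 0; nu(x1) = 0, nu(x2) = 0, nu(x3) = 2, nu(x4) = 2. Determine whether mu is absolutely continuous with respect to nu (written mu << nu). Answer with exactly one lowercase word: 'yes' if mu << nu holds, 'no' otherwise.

mu << nu means: every nu-null measurable set is also mu-null; equivalently, for every atom x, if nu({x}) = 0 then mu({x}) = 0.
Checking each atom:
  x1: nu = 0, mu = 0 -> consistent with mu << nu.
  x2: nu = 0, mu = 0 -> consistent with mu << nu.
  x3: nu = 2 > 0 -> no constraint.
  x4: nu = 2 > 0 -> no constraint.
No atom violates the condition. Therefore mu << nu.

yes


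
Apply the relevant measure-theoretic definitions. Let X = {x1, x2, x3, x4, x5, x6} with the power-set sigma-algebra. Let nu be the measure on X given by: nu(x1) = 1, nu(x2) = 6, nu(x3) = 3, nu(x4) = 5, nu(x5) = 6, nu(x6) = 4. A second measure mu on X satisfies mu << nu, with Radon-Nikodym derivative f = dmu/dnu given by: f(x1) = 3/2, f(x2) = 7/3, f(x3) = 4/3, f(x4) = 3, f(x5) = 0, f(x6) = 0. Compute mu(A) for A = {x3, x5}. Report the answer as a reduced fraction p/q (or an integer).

By the defining property of the Radon-Nikodym derivative, for every measurable set A,
  mu(A) = integral_A f dnu.
Since nu is a discrete measure concentrated on the atoms of X, the integral over A reduces to the sum
  mu(A) = sum_{x in A} f(x) * nu({x}).
Computing each term:
  x3: f(x3) * nu(x3) = 4/3 * 3 = 4.
  x5: f(x5) * nu(x5) = 0 * 6 = 0.
Summing: mu(A) = 4 + 0 = 4.

4


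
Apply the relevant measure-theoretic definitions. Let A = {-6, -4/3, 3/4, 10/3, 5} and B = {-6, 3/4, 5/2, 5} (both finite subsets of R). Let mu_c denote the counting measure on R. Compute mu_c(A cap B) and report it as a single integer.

Counting measure on a finite set equals cardinality. mu_c(A cap B) = |A cap B| (elements appearing in both).
Enumerating the elements of A that also lie in B gives 3 element(s).
So mu_c(A cap B) = 3.

3


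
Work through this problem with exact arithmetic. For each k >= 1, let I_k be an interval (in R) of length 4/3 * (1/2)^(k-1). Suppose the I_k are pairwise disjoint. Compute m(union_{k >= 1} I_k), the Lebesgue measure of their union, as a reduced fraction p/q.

By countable additivity of the Lebesgue measure on pairwise disjoint measurable sets,
  m(union_{k >= 1} I_k) = sum_{k >= 1} m(I_k) = sum_{k >= 1} a * r^(k-1),
  with a = 4/3 and r = 1/2.
Since 0 < r = 1/2 < 1, the geometric series converges:
  sum_{k >= 1} a * r^(k-1) = a / (1 - r).
  = 4/3 / (1 - 1/2)
  = 4/3 / (1/2)
  = 8/3.

8/3


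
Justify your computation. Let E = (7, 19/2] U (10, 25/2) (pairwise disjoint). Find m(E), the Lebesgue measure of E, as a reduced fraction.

For pairwise disjoint intervals, m(union_i I_i) = sum_i m(I_i),
and m is invariant under swapping open/closed endpoints (single points have measure 0).
So m(E) = sum_i (b_i - a_i).
  I_1 has length 19/2 - 7 = 5/2.
  I_2 has length 25/2 - 10 = 5/2.
Summing:
  m(E) = 5/2 + 5/2 = 5.

5


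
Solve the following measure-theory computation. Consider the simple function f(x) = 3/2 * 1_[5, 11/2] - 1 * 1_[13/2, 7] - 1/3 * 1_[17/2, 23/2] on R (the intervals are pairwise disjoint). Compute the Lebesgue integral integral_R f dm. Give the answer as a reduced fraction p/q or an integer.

For a simple function f = sum_i c_i * 1_{A_i} with disjoint A_i,
  integral f dm = sum_i c_i * m(A_i).
Lengths of the A_i:
  m(A_1) = 11/2 - 5 = 1/2.
  m(A_2) = 7 - 13/2 = 1/2.
  m(A_3) = 23/2 - 17/2 = 3.
Contributions c_i * m(A_i):
  (3/2) * (1/2) = 3/4.
  (-1) * (1/2) = -1/2.
  (-1/3) * (3) = -1.
Total: 3/4 - 1/2 - 1 = -3/4.

-3/4


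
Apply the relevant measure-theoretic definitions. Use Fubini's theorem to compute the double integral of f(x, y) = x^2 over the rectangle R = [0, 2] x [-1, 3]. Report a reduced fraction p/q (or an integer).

f(x, y) is a tensor product of a function of x and a function of y, and both factors are bounded continuous (hence Lebesgue integrable) on the rectangle, so Fubini's theorem applies:
  integral_R f d(m x m) = (integral_a1^b1 x^2 dx) * (integral_a2^b2 1 dy).
Inner integral in x: integral_{0}^{2} x^2 dx = (2^3 - 0^3)/3
  = 8/3.
Inner integral in y: integral_{-1}^{3} 1 dy = (3^1 - (-1)^1)/1
  = 4.
Product: (8/3) * (4) = 32/3.

32/3


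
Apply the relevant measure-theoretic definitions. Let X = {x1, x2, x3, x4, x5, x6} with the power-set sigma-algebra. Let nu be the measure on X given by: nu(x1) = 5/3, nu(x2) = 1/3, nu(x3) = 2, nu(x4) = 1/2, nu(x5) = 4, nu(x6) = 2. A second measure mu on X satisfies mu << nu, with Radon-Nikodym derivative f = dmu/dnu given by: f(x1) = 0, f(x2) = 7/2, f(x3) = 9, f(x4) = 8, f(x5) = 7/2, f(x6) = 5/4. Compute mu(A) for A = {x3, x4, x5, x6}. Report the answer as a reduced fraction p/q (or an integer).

By the defining property of the Radon-Nikodym derivative, for every measurable set A,
  mu(A) = integral_A f dnu.
Since nu is a discrete measure concentrated on the atoms of X, the integral over A reduces to the sum
  mu(A) = sum_{x in A} f(x) * nu({x}).
Computing each term:
  x3: f(x3) * nu(x3) = 9 * 2 = 18.
  x4: f(x4) * nu(x4) = 8 * 1/2 = 4.
  x5: f(x5) * nu(x5) = 7/2 * 4 = 14.
  x6: f(x6) * nu(x6) = 5/4 * 2 = 5/2.
Summing: mu(A) = 18 + 4 + 14 + 5/2 = 77/2.

77/2


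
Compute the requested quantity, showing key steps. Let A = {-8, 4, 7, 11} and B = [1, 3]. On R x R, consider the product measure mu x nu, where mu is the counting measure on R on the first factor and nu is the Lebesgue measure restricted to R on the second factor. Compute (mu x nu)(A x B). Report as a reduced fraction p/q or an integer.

For a measurable rectangle A x B, the product measure satisfies
  (mu x nu)(A x B) = mu(A) * nu(B).
  mu(A) = 4.
  nu(B) = 2.
  (mu x nu)(A x B) = 4 * 2 = 8.

8


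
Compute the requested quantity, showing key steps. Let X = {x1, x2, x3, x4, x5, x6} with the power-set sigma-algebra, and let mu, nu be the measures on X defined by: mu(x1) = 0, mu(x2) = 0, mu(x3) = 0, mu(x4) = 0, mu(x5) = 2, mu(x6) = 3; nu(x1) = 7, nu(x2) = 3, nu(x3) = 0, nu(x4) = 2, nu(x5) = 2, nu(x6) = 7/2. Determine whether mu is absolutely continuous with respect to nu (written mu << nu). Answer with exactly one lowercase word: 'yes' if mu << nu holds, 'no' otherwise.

mu << nu means: every nu-null measurable set is also mu-null; equivalently, for every atom x, if nu({x}) = 0 then mu({x}) = 0.
Checking each atom:
  x1: nu = 7 > 0 -> no constraint.
  x2: nu = 3 > 0 -> no constraint.
  x3: nu = 0, mu = 0 -> consistent with mu << nu.
  x4: nu = 2 > 0 -> no constraint.
  x5: nu = 2 > 0 -> no constraint.
  x6: nu = 7/2 > 0 -> no constraint.
No atom violates the condition. Therefore mu << nu.

yes


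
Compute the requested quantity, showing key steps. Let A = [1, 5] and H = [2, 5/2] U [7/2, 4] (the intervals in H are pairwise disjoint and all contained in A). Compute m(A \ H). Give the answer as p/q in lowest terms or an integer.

The ambient interval has length m(A) = 5 - 1 = 4.
Since the holes are disjoint and sit inside A, by finite additivity
  m(H) = sum_i (b_i - a_i), and m(A \ H) = m(A) - m(H).
Computing the hole measures:
  m(H_1) = 5/2 - 2 = 1/2.
  m(H_2) = 4 - 7/2 = 1/2.
Summed: m(H) = 1/2 + 1/2 = 1.
So m(A \ H) = 4 - 1 = 3.

3


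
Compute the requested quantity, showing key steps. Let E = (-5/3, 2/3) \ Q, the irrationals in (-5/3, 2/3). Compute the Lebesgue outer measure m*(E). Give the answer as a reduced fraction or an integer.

The interval I = (-5/3, 2/3) has m(I) = 2/3 - (-5/3) = 7/3 (endpoints are measure-zero, so open/closed/half-open agree). Write I = (I cap Q) u (I \ Q). The rationals in I are countable, so m*(I cap Q) = 0 (cover each rational by intervals whose total length is arbitrarily small). By countable subadditivity m*(I) <= m*(I cap Q) + m*(I \ Q), hence m*(I \ Q) >= m(I) = 7/3. The reverse inequality m*(I \ Q) <= m*(I) = 7/3 is trivial since (I \ Q) is a subset of I. Therefore m*(I \ Q) = 7/3.

7/3


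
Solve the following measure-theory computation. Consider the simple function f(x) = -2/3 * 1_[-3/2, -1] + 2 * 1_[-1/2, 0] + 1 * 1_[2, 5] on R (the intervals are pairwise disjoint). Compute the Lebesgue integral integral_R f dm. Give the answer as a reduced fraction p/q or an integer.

For a simple function f = sum_i c_i * 1_{A_i} with disjoint A_i,
  integral f dm = sum_i c_i * m(A_i).
Lengths of the A_i:
  m(A_1) = -1 - (-3/2) = 1/2.
  m(A_2) = 0 - (-1/2) = 1/2.
  m(A_3) = 5 - 2 = 3.
Contributions c_i * m(A_i):
  (-2/3) * (1/2) = -1/3.
  (2) * (1/2) = 1.
  (1) * (3) = 3.
Total: -1/3 + 1 + 3 = 11/3.

11/3


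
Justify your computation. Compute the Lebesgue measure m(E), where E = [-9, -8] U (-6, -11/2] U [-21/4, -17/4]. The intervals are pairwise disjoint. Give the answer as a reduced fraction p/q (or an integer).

For pairwise disjoint intervals, m(union_i I_i) = sum_i m(I_i),
and m is invariant under swapping open/closed endpoints (single points have measure 0).
So m(E) = sum_i (b_i - a_i).
  I_1 has length -8 - (-9) = 1.
  I_2 has length -11/2 - (-6) = 1/2.
  I_3 has length -17/4 - (-21/4) = 1.
Summing:
  m(E) = 1 + 1/2 + 1 = 5/2.

5/2


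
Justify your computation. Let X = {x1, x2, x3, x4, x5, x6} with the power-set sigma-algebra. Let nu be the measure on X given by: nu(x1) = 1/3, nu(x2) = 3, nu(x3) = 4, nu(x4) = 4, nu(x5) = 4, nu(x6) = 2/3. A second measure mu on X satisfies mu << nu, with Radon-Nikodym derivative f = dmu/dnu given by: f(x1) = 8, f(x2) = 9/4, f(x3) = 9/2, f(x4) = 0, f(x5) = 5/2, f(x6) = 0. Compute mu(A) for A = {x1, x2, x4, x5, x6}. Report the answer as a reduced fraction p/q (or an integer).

By the defining property of the Radon-Nikodym derivative, for every measurable set A,
  mu(A) = integral_A f dnu.
Since nu is a discrete measure concentrated on the atoms of X, the integral over A reduces to the sum
  mu(A) = sum_{x in A} f(x) * nu({x}).
Computing each term:
  x1: f(x1) * nu(x1) = 8 * 1/3 = 8/3.
  x2: f(x2) * nu(x2) = 9/4 * 3 = 27/4.
  x4: f(x4) * nu(x4) = 0 * 4 = 0.
  x5: f(x5) * nu(x5) = 5/2 * 4 = 10.
  x6: f(x6) * nu(x6) = 0 * 2/3 = 0.
Summing: mu(A) = 8/3 + 27/4 + 0 + 10 + 0 = 233/12.

233/12


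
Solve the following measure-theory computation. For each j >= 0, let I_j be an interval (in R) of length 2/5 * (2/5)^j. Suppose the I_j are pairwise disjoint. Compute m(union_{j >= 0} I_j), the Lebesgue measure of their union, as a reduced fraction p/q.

By countable additivity of the Lebesgue measure on pairwise disjoint measurable sets,
  m(union_{j >= 0} I_j) = sum_{j >= 0} m(I_j) = sum_{j >= 0} a * r^j,
  with a = 2/5 and r = 2/5.
Since 0 < r = 2/5 < 1, the geometric series converges:
  sum_{j >= 0} a * r^j = a / (1 - r).
  = 2/5 / (1 - 2/5)
  = 2/5 / (3/5)
  = 2/3.

2/3


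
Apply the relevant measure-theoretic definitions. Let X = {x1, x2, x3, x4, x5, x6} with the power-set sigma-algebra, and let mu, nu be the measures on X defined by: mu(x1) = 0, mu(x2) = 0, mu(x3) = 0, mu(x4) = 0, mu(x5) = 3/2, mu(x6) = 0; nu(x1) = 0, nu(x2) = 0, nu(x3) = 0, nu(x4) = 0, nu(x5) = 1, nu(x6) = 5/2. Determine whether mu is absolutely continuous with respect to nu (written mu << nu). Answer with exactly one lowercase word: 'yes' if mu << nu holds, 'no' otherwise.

mu << nu means: every nu-null measurable set is also mu-null; equivalently, for every atom x, if nu({x}) = 0 then mu({x}) = 0.
Checking each atom:
  x1: nu = 0, mu = 0 -> consistent with mu << nu.
  x2: nu = 0, mu = 0 -> consistent with mu << nu.
  x3: nu = 0, mu = 0 -> consistent with mu << nu.
  x4: nu = 0, mu = 0 -> consistent with mu << nu.
  x5: nu = 1 > 0 -> no constraint.
  x6: nu = 5/2 > 0 -> no constraint.
No atom violates the condition. Therefore mu << nu.

yes


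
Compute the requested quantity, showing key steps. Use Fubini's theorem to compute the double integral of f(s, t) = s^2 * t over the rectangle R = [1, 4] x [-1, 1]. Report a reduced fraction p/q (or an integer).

f(s, t) is a tensor product of a function of s and a function of t, and both factors are bounded continuous (hence Lebesgue integrable) on the rectangle, so Fubini's theorem applies:
  integral_R f d(m x m) = (integral_a1^b1 s^2 ds) * (integral_a2^b2 t dt).
Inner integral in s: integral_{1}^{4} s^2 ds = (4^3 - 1^3)/3
  = 21.
Inner integral in t: integral_{-1}^{1} t dt = (1^2 - (-1)^2)/2
  = 0.
Product: (21) * (0) = 0.

0


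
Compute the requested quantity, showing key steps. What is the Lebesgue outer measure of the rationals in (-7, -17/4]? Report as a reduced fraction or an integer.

E = Q cap (-7, -17/4] is a subset of Q, which is countable. Enumerate Q = {q_1, q_2, ...}; for any eps > 0, cover q_k by the open interval (q_k - eps/2^(k+1), q_k + eps/2^(k+1)), of length eps/2^k. The total cover length is sum_{k>=1} eps/2^k = eps. Hence m*(E) <= m*(Q) <= eps for every eps > 0, and since outer measure is non-negative, m*(E) = 0.

0


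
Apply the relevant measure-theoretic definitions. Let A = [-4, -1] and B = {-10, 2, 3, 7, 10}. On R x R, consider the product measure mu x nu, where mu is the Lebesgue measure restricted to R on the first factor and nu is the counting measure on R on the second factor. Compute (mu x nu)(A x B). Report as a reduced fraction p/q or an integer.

For a measurable rectangle A x B, the product measure satisfies
  (mu x nu)(A x B) = mu(A) * nu(B).
  mu(A) = 3.
  nu(B) = 5.
  (mu x nu)(A x B) = 3 * 5 = 15.

15


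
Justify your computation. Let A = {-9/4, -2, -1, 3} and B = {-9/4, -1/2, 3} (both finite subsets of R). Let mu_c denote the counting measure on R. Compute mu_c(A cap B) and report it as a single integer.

Counting measure on a finite set equals cardinality. mu_c(A cap B) = |A cap B| (elements appearing in both).
Enumerating the elements of A that also lie in B gives 2 element(s).
So mu_c(A cap B) = 2.

2


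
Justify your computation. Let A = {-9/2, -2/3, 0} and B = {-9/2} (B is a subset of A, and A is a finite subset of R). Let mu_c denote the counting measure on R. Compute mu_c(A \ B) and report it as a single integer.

Counting measure assigns mu_c(E) = |E| (number of elements) when E is finite. For B subset A, A \ B is the set of elements of A not in B, so |A \ B| = |A| - |B|.
|A| = 3, |B| = 1, so mu_c(A \ B) = 3 - 1 = 2.

2


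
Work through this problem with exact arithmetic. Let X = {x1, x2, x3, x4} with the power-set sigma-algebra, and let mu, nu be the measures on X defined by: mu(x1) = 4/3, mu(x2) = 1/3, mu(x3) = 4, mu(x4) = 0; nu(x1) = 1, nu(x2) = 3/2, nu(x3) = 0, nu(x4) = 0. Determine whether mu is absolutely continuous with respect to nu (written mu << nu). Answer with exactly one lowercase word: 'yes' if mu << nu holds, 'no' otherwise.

mu << nu means: every nu-null measurable set is also mu-null; equivalently, for every atom x, if nu({x}) = 0 then mu({x}) = 0.
Checking each atom:
  x1: nu = 1 > 0 -> no constraint.
  x2: nu = 3/2 > 0 -> no constraint.
  x3: nu = 0, mu = 4 > 0 -> violates mu << nu.
  x4: nu = 0, mu = 0 -> consistent with mu << nu.
The atom(s) x3 violate the condition (nu = 0 but mu > 0). Therefore mu is NOT absolutely continuous w.r.t. nu.

no


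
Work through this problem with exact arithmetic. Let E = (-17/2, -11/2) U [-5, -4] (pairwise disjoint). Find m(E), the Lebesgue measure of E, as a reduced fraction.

For pairwise disjoint intervals, m(union_i I_i) = sum_i m(I_i),
and m is invariant under swapping open/closed endpoints (single points have measure 0).
So m(E) = sum_i (b_i - a_i).
  I_1 has length -11/2 - (-17/2) = 3.
  I_2 has length -4 - (-5) = 1.
Summing:
  m(E) = 3 + 1 = 4.

4


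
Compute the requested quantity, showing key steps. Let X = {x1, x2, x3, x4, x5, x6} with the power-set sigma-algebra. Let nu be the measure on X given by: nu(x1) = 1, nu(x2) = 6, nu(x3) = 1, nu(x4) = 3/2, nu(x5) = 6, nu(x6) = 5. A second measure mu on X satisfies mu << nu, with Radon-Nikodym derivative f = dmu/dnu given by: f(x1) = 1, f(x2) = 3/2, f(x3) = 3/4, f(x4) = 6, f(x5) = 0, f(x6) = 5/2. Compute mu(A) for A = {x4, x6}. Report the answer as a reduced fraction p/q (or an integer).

By the defining property of the Radon-Nikodym derivative, for every measurable set A,
  mu(A) = integral_A f dnu.
Since nu is a discrete measure concentrated on the atoms of X, the integral over A reduces to the sum
  mu(A) = sum_{x in A} f(x) * nu({x}).
Computing each term:
  x4: f(x4) * nu(x4) = 6 * 3/2 = 9.
  x6: f(x6) * nu(x6) = 5/2 * 5 = 25/2.
Summing: mu(A) = 9 + 25/2 = 43/2.

43/2


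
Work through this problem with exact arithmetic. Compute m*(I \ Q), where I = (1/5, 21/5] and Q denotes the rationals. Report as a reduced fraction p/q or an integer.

The interval I = (1/5, 21/5] has m(I) = 21/5 - 1/5 = 4 (endpoints are measure-zero, so open/closed/half-open agree). Write I = (I cap Q) u (I \ Q). The rationals in I are countable, so m*(I cap Q) = 0 (cover each rational by intervals whose total length is arbitrarily small). By countable subadditivity m*(I) <= m*(I cap Q) + m*(I \ Q), hence m*(I \ Q) >= m(I) = 4. The reverse inequality m*(I \ Q) <= m*(I) = 4 is trivial since (I \ Q) is a subset of I. Therefore m*(I \ Q) = 4.

4


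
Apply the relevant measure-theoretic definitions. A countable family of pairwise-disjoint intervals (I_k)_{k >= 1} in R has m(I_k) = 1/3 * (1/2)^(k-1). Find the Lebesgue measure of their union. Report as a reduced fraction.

By countable additivity of the Lebesgue measure on pairwise disjoint measurable sets,
  m(union_{k >= 1} I_k) = sum_{k >= 1} m(I_k) = sum_{k >= 1} a * r^(k-1),
  with a = 1/3 and r = 1/2.
Since 0 < r = 1/2 < 1, the geometric series converges:
  sum_{k >= 1} a * r^(k-1) = a / (1 - r).
  = 1/3 / (1 - 1/2)
  = 1/3 / (1/2)
  = 2/3.

2/3


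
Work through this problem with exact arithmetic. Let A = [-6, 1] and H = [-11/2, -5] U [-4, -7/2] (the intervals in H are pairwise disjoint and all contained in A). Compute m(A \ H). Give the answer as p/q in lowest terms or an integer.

The ambient interval has length m(A) = 1 - (-6) = 7.
Since the holes are disjoint and sit inside A, by finite additivity
  m(H) = sum_i (b_i - a_i), and m(A \ H) = m(A) - m(H).
Computing the hole measures:
  m(H_1) = -5 - (-11/2) = 1/2.
  m(H_2) = -7/2 - (-4) = 1/2.
Summed: m(H) = 1/2 + 1/2 = 1.
So m(A \ H) = 7 - 1 = 6.

6


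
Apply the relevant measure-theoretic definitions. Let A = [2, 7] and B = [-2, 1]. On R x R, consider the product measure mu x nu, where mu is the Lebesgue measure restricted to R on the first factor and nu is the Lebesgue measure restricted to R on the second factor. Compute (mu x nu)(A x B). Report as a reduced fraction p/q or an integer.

For a measurable rectangle A x B, the product measure satisfies
  (mu x nu)(A x B) = mu(A) * nu(B).
  mu(A) = 5.
  nu(B) = 3.
  (mu x nu)(A x B) = 5 * 3 = 15.

15


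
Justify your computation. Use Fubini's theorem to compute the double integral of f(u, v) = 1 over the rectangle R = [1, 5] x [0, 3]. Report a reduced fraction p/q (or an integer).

f(u, v) is a tensor product of a function of u and a function of v, and both factors are bounded continuous (hence Lebesgue integrable) on the rectangle, so Fubini's theorem applies:
  integral_R f d(m x m) = (integral_a1^b1 1 du) * (integral_a2^b2 1 dv).
Inner integral in u: integral_{1}^{5} 1 du = (5^1 - 1^1)/1
  = 4.
Inner integral in v: integral_{0}^{3} 1 dv = (3^1 - 0^1)/1
  = 3.
Product: (4) * (3) = 12.

12


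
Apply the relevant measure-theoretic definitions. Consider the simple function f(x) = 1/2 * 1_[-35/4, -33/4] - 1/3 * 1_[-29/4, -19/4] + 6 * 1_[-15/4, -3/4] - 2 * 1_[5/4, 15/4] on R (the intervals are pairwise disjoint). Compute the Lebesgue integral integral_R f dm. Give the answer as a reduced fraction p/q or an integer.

For a simple function f = sum_i c_i * 1_{A_i} with disjoint A_i,
  integral f dm = sum_i c_i * m(A_i).
Lengths of the A_i:
  m(A_1) = -33/4 - (-35/4) = 1/2.
  m(A_2) = -19/4 - (-29/4) = 5/2.
  m(A_3) = -3/4 - (-15/4) = 3.
  m(A_4) = 15/4 - 5/4 = 5/2.
Contributions c_i * m(A_i):
  (1/2) * (1/2) = 1/4.
  (-1/3) * (5/2) = -5/6.
  (6) * (3) = 18.
  (-2) * (5/2) = -5.
Total: 1/4 - 5/6 + 18 - 5 = 149/12.

149/12


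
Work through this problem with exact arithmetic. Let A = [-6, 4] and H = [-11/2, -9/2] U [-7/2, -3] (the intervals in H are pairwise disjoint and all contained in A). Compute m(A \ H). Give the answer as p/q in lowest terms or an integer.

The ambient interval has length m(A) = 4 - (-6) = 10.
Since the holes are disjoint and sit inside A, by finite additivity
  m(H) = sum_i (b_i - a_i), and m(A \ H) = m(A) - m(H).
Computing the hole measures:
  m(H_1) = -9/2 - (-11/2) = 1.
  m(H_2) = -3 - (-7/2) = 1/2.
Summed: m(H) = 1 + 1/2 = 3/2.
So m(A \ H) = 10 - 3/2 = 17/2.

17/2


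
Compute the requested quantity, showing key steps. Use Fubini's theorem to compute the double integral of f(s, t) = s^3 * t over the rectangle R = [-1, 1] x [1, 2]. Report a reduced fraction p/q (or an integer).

f(s, t) is a tensor product of a function of s and a function of t, and both factors are bounded continuous (hence Lebesgue integrable) on the rectangle, so Fubini's theorem applies:
  integral_R f d(m x m) = (integral_a1^b1 s^3 ds) * (integral_a2^b2 t dt).
Inner integral in s: integral_{-1}^{1} s^3 ds = (1^4 - (-1)^4)/4
  = 0.
Inner integral in t: integral_{1}^{2} t dt = (2^2 - 1^2)/2
  = 3/2.
Product: (0) * (3/2) = 0.

0


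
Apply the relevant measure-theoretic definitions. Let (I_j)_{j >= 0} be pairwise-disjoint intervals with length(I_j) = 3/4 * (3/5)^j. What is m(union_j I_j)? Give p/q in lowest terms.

By countable additivity of the Lebesgue measure on pairwise disjoint measurable sets,
  m(union_{j >= 0} I_j) = sum_{j >= 0} m(I_j) = sum_{j >= 0} a * r^j,
  with a = 3/4 and r = 3/5.
Since 0 < r = 3/5 < 1, the geometric series converges:
  sum_{j >= 0} a * r^j = a / (1 - r).
  = 3/4 / (1 - 3/5)
  = 3/4 / (2/5)
  = 15/8.

15/8


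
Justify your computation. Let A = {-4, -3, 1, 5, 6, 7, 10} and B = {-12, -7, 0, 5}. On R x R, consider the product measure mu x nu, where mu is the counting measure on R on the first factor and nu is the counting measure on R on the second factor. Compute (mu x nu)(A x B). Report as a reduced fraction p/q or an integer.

For a measurable rectangle A x B, the product measure satisfies
  (mu x nu)(A x B) = mu(A) * nu(B).
  mu(A) = 7.
  nu(B) = 4.
  (mu x nu)(A x B) = 7 * 4 = 28.

28


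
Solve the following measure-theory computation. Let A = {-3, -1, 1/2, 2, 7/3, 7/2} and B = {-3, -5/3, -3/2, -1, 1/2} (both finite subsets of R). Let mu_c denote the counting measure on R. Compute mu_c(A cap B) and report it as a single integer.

Counting measure on a finite set equals cardinality. mu_c(A cap B) = |A cap B| (elements appearing in both).
Enumerating the elements of A that also lie in B gives 3 element(s).
So mu_c(A cap B) = 3.

3


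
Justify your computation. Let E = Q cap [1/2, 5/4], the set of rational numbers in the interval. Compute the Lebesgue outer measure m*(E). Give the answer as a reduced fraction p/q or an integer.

Q cap [1/2, 5/4] is countable; list its elements as q_1, q_2, ... . Fix eps > 0 and cover the k-th point by an interval of length eps * 2^(-k). The cover has total length eps * sum_{k>=1} 2^(-k) = eps, so by definition of outer measure m*(Q cap [1/2, 5/4]) <= eps. Since eps was arbitrary and m* >= 0, the outer measure is 0.

0


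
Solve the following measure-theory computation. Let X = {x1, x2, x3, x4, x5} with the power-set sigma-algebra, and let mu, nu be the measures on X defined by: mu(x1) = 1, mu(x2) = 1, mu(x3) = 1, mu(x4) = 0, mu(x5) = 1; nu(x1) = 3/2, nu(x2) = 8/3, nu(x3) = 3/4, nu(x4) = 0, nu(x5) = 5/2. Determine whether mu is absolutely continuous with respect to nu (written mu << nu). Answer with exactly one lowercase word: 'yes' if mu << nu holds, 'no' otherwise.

mu << nu means: every nu-null measurable set is also mu-null; equivalently, for every atom x, if nu({x}) = 0 then mu({x}) = 0.
Checking each atom:
  x1: nu = 3/2 > 0 -> no constraint.
  x2: nu = 8/3 > 0 -> no constraint.
  x3: nu = 3/4 > 0 -> no constraint.
  x4: nu = 0, mu = 0 -> consistent with mu << nu.
  x5: nu = 5/2 > 0 -> no constraint.
No atom violates the condition. Therefore mu << nu.

yes


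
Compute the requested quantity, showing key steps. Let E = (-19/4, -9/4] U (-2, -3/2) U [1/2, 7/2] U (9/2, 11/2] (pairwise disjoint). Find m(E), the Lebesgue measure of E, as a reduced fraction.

For pairwise disjoint intervals, m(union_i I_i) = sum_i m(I_i),
and m is invariant under swapping open/closed endpoints (single points have measure 0).
So m(E) = sum_i (b_i - a_i).
  I_1 has length -9/4 - (-19/4) = 5/2.
  I_2 has length -3/2 - (-2) = 1/2.
  I_3 has length 7/2 - 1/2 = 3.
  I_4 has length 11/2 - 9/2 = 1.
Summing:
  m(E) = 5/2 + 1/2 + 3 + 1 = 7.

7


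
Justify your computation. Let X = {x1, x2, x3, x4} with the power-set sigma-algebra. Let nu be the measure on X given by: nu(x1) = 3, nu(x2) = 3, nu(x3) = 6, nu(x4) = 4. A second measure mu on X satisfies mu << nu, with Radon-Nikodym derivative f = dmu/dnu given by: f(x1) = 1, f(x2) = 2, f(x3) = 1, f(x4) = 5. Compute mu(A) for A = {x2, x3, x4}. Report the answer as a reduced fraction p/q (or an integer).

By the defining property of the Radon-Nikodym derivative, for every measurable set A,
  mu(A) = integral_A f dnu.
Since nu is a discrete measure concentrated on the atoms of X, the integral over A reduces to the sum
  mu(A) = sum_{x in A} f(x) * nu({x}).
Computing each term:
  x2: f(x2) * nu(x2) = 2 * 3 = 6.
  x3: f(x3) * nu(x3) = 1 * 6 = 6.
  x4: f(x4) * nu(x4) = 5 * 4 = 20.
Summing: mu(A) = 6 + 6 + 20 = 32.

32


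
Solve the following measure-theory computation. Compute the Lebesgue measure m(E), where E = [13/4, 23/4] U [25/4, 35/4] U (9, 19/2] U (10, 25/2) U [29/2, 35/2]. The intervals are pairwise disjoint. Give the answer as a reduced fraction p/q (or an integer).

For pairwise disjoint intervals, m(union_i I_i) = sum_i m(I_i),
and m is invariant under swapping open/closed endpoints (single points have measure 0).
So m(E) = sum_i (b_i - a_i).
  I_1 has length 23/4 - 13/4 = 5/2.
  I_2 has length 35/4 - 25/4 = 5/2.
  I_3 has length 19/2 - 9 = 1/2.
  I_4 has length 25/2 - 10 = 5/2.
  I_5 has length 35/2 - 29/2 = 3.
Summing:
  m(E) = 5/2 + 5/2 + 1/2 + 5/2 + 3 = 11.

11


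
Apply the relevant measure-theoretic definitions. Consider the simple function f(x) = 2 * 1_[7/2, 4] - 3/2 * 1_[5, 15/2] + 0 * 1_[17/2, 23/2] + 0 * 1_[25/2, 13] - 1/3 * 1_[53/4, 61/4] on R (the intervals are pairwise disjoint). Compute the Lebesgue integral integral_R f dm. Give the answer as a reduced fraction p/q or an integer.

For a simple function f = sum_i c_i * 1_{A_i} with disjoint A_i,
  integral f dm = sum_i c_i * m(A_i).
Lengths of the A_i:
  m(A_1) = 4 - 7/2 = 1/2.
  m(A_2) = 15/2 - 5 = 5/2.
  m(A_3) = 23/2 - 17/2 = 3.
  m(A_4) = 13 - 25/2 = 1/2.
  m(A_5) = 61/4 - 53/4 = 2.
Contributions c_i * m(A_i):
  (2) * (1/2) = 1.
  (-3/2) * (5/2) = -15/4.
  (0) * (3) = 0.
  (0) * (1/2) = 0.
  (-1/3) * (2) = -2/3.
Total: 1 - 15/4 + 0 + 0 - 2/3 = -41/12.

-41/12


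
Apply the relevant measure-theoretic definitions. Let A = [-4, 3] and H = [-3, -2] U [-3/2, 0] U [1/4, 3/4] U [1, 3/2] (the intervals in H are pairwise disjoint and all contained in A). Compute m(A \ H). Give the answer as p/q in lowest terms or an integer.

The ambient interval has length m(A) = 3 - (-4) = 7.
Since the holes are disjoint and sit inside A, by finite additivity
  m(H) = sum_i (b_i - a_i), and m(A \ H) = m(A) - m(H).
Computing the hole measures:
  m(H_1) = -2 - (-3) = 1.
  m(H_2) = 0 - (-3/2) = 3/2.
  m(H_3) = 3/4 - 1/4 = 1/2.
  m(H_4) = 3/2 - 1 = 1/2.
Summed: m(H) = 1 + 3/2 + 1/2 + 1/2 = 7/2.
So m(A \ H) = 7 - 7/2 = 7/2.

7/2


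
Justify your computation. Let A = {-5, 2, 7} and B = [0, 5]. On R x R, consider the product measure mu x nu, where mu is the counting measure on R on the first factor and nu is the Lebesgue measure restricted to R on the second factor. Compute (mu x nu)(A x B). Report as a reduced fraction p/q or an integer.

For a measurable rectangle A x B, the product measure satisfies
  (mu x nu)(A x B) = mu(A) * nu(B).
  mu(A) = 3.
  nu(B) = 5.
  (mu x nu)(A x B) = 3 * 5 = 15.

15


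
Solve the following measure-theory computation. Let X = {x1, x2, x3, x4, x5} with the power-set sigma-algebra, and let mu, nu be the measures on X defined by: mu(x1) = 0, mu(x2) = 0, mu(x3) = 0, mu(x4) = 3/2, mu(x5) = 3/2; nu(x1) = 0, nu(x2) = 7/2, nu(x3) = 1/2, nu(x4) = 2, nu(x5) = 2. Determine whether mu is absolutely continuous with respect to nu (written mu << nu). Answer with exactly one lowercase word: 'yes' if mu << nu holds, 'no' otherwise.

mu << nu means: every nu-null measurable set is also mu-null; equivalently, for every atom x, if nu({x}) = 0 then mu({x}) = 0.
Checking each atom:
  x1: nu = 0, mu = 0 -> consistent with mu << nu.
  x2: nu = 7/2 > 0 -> no constraint.
  x3: nu = 1/2 > 0 -> no constraint.
  x4: nu = 2 > 0 -> no constraint.
  x5: nu = 2 > 0 -> no constraint.
No atom violates the condition. Therefore mu << nu.

yes


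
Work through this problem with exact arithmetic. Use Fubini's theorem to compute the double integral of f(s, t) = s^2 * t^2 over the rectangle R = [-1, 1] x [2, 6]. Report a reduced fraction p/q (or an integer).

f(s, t) is a tensor product of a function of s and a function of t, and both factors are bounded continuous (hence Lebesgue integrable) on the rectangle, so Fubini's theorem applies:
  integral_R f d(m x m) = (integral_a1^b1 s^2 ds) * (integral_a2^b2 t^2 dt).
Inner integral in s: integral_{-1}^{1} s^2 ds = (1^3 - (-1)^3)/3
  = 2/3.
Inner integral in t: integral_{2}^{6} t^2 dt = (6^3 - 2^3)/3
  = 208/3.
Product: (2/3) * (208/3) = 416/9.

416/9


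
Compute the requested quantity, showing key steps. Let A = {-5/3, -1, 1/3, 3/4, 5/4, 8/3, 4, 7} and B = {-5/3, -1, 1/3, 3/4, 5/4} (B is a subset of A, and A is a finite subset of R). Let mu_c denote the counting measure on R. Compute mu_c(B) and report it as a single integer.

Counting measure assigns mu_c(E) = |E| (number of elements) when E is finite.
B has 5 element(s), so mu_c(B) = 5.

5


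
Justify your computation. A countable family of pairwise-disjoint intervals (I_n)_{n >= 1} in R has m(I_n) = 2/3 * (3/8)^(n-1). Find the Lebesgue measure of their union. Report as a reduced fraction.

By countable additivity of the Lebesgue measure on pairwise disjoint measurable sets,
  m(union_{n >= 1} I_n) = sum_{n >= 1} m(I_n) = sum_{n >= 1} a * r^(n-1),
  with a = 2/3 and r = 3/8.
Since 0 < r = 3/8 < 1, the geometric series converges:
  sum_{n >= 1} a * r^(n-1) = a / (1 - r).
  = 2/3 / (1 - 3/8)
  = 2/3 / (5/8)
  = 16/15.

16/15


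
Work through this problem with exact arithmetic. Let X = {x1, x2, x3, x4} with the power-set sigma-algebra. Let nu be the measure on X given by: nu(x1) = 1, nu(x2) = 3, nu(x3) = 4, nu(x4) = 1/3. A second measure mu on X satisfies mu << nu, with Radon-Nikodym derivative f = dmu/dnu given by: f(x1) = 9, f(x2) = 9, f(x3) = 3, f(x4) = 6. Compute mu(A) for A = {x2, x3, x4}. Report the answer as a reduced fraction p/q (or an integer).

By the defining property of the Radon-Nikodym derivative, for every measurable set A,
  mu(A) = integral_A f dnu.
Since nu is a discrete measure concentrated on the atoms of X, the integral over A reduces to the sum
  mu(A) = sum_{x in A} f(x) * nu({x}).
Computing each term:
  x2: f(x2) * nu(x2) = 9 * 3 = 27.
  x3: f(x3) * nu(x3) = 3 * 4 = 12.
  x4: f(x4) * nu(x4) = 6 * 1/3 = 2.
Summing: mu(A) = 27 + 12 + 2 = 41.

41
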